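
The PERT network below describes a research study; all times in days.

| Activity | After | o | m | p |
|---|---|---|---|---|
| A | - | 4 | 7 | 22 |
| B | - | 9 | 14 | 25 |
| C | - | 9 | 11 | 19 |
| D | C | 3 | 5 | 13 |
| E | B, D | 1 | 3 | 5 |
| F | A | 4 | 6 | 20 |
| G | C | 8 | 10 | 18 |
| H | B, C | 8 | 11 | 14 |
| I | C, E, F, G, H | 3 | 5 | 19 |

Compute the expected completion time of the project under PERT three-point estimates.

33 days

te_A = (4 + 4·7 + 22)/6 = 54/6 = 9
te_B = (9 + 4·14 + 25)/6 = 90/6 = 15
te_C = (9 + 4·11 + 19)/6 = 72/6 = 12
te_D = (3 + 4·5 + 13)/6 = 36/6 = 6
te_E = (1 + 4·3 + 5)/6 = 18/6 = 3
te_F = (4 + 4·6 + 20)/6 = 48/6 = 8
te_G = (8 + 4·10 + 18)/6 = 66/6 = 11
te_H = (8 + 4·11 + 14)/6 = 66/6 = 11
te_I = (3 + 4·5 + 19)/6 = 42/6 = 7

Forward pass:
ES_A = 0; EF_A = 9
ES_B = 0; EF_B = 15
ES_C = 0; EF_C = 12
ES_D = 12; EF_D = 12+6 = 18
ES_E = max(EF_B=15, EF_D=18) = 18; EF_E = 18+3 = 21
ES_F = 9; EF_F = 9+8 = 17
ES_G = 12; EF_G = 12+11 = 23
ES_H = max(EF_B=15, EF_C=12) = 15; EF_H = 15+11 = 26
ES_I = max(EF_C=12, EF_E=21, EF_F=17, EF_G=23, EF_H=26) = 26; EF_I = 26+7 = 33
Expected project duration μ = 33 days. Critical path: B → H → I.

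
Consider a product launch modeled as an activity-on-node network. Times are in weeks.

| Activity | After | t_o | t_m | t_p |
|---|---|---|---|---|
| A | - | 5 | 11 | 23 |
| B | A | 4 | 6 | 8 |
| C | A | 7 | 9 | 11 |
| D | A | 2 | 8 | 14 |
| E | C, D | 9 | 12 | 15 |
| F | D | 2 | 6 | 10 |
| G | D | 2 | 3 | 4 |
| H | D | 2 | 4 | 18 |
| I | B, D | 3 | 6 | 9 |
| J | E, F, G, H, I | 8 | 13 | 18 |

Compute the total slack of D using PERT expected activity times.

te_A = (5 + 4·11 + 23)/6 = 72/6 = 12
te_B = (4 + 4·6 + 8)/6 = 36/6 = 6
te_C = (7 + 4·9 + 11)/6 = 54/6 = 9
te_D = (2 + 4·8 + 14)/6 = 48/6 = 8
te_E = (9 + 4·12 + 15)/6 = 72/6 = 12
te_F = (2 + 4·6 + 10)/6 = 36/6 = 6
te_G = (2 + 4·3 + 4)/6 = 18/6 = 3
te_H = (2 + 4·4 + 18)/6 = 36/6 = 6
te_I = (3 + 4·6 + 9)/6 = 36/6 = 6
te_J = (8 + 4·13 + 18)/6 = 78/6 = 13

Forward pass:
ES_A = 0; EF_A = 12
ES_B = 12; EF_B = 12+6 = 18
ES_C = 12; EF_C = 12+9 = 21
ES_D = 12; EF_D = 12+8 = 20
ES_E = max(EF_C=21, EF_D=20) = 21; EF_E = 21+12 = 33
ES_F = 20; EF_F = 20+6 = 26
ES_G = 20; EF_G = 20+3 = 23
ES_H = 20; EF_H = 20+6 = 26
ES_I = max(EF_B=18, EF_D=20) = 20; EF_I = 20+6 = 26
ES_J = max(EF_E=33, EF_F=26, EF_G=23, EF_H=26, EF_I=26) = 33; EF_J = 33+13 = 46
Expected project duration μ = 46 weeks. Critical path: A → C → E → J.

Backward pass:
LF_J = 46; LS_J = 46−13 = 33
LF_I = LS_J = 33; LS_I = 33−6 = 27
LF_H = LS_J = 33; LS_H = 33−6 = 27
LF_G = LS_J = 33; LS_G = 33−3 = 30
LF_F = LS_J = 33; LS_F = 33−6 = 27
LF_E = LS_J = 33; LS_E = 33−12 = 21
LF_D = min(LS_E=21, LS_F=27, LS_G=30, LS_H=27, LS_I=27) = 21; LS_D = 21−8 = 13
LF_C = LS_E = 21; LS_C = 21−9 = 12
LF_B = LS_I = 27; LS_B = 27−6 = 21
LF_A = min(LS_B=21, LS_C=12, LS_D=13) = 12; LS_A = 12−12 = 0
Slack_D = LS_D − ES_D = 13 − 12 = 1

1 weeks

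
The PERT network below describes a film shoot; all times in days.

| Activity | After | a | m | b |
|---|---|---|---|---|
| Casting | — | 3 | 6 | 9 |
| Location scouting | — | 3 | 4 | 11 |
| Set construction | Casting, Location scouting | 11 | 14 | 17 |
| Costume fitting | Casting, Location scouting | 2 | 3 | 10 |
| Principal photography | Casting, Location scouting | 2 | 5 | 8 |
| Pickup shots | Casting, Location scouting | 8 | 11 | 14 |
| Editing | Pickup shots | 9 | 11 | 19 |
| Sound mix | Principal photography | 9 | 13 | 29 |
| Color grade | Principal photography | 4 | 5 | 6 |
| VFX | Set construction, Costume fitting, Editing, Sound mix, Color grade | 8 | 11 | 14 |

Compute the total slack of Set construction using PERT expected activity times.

9 days

te_Casting = (3 + 4·6 + 9)/6 = 36/6 = 6
te_Location scouting = (3 + 4·4 + 11)/6 = 30/6 = 5
te_Set construction = (11 + 4·14 + 17)/6 = 84/6 = 14
te_Costume fitting = (2 + 4·3 + 10)/6 = 24/6 = 4
te_Principal photography = (2 + 4·5 + 8)/6 = 30/6 = 5
te_Pickup shots = (8 + 4·11 + 14)/6 = 66/6 = 11
te_Editing = (9 + 4·11 + 19)/6 = 72/6 = 12
te_Sound mix = (9 + 4·13 + 29)/6 = 90/6 = 15
te_Color grade = (4 + 4·5 + 6)/6 = 30/6 = 5
te_VFX = (8 + 4·11 + 14)/6 = 66/6 = 11

Forward pass:
ES_Casting = 0; EF_Casting = 6
ES_Location scouting = 0; EF_Location scouting = 5
ES_Set construction = max(EF_Casting=6, EF_Location scouting=5) = 6; EF_Set construction = 6+14 = 20
ES_Costume fitting = max(EF_Casting=6, EF_Location scouting=5) = 6; EF_Costume fitting = 6+4 = 10
ES_Principal photography = max(EF_Casting=6, EF_Location scouting=5) = 6; EF_Principal photography = 6+5 = 11
ES_Pickup shots = max(EF_Casting=6, EF_Location scouting=5) = 6; EF_Pickup shots = 6+11 = 17
ES_Editing = 17; EF_Editing = 17+12 = 29
ES_Sound mix = 11; EF_Sound mix = 11+15 = 26
ES_Color grade = 11; EF_Color grade = 11+5 = 16
ES_VFX = max(EF_Set construction=20, EF_Costume fitting=10, EF_Editing=29, EF_Sound mix=26, EF_Color grade=16) = 29; EF_VFX = 29+11 = 40
Expected project duration μ = 40 days. Critical path: Casting → Pickup shots → Editing → VFX.

Backward pass:
LF_VFX = 40; LS_VFX = 40−11 = 29
LF_Color grade = LS_VFX = 29; LS_Color grade = 29−5 = 24
LF_Sound mix = LS_VFX = 29; LS_Sound mix = 29−15 = 14
LF_Editing = LS_VFX = 29; LS_Editing = 29−12 = 17
LF_Pickup shots = LS_Editing = 17; LS_Pickup shots = 17−11 = 6
LF_Principal photography = min(LS_Sound mix=14, LS_Color grade=24) = 14; LS_Principal photography = 14−5 = 9
LF_Costume fitting = LS_VFX = 29; LS_Costume fitting = 29−4 = 25
LF_Set construction = LS_VFX = 29; LS_Set construction = 29−14 = 15
LF_Location scouting = min(LS_Set construction=15, LS_Costume fitting=25, LS_Principal photography=9, LS_Pickup shots=6) = 6; LS_Location scouting = 6−5 = 1
LF_Casting = min(LS_Set construction=15, LS_Costume fitting=25, LS_Principal photography=9, LS_Pickup shots=6) = 6; LS_Casting = 6−6 = 0
Slack_Set construction = LS_Set construction − ES_Set construction = 15 − 6 = 9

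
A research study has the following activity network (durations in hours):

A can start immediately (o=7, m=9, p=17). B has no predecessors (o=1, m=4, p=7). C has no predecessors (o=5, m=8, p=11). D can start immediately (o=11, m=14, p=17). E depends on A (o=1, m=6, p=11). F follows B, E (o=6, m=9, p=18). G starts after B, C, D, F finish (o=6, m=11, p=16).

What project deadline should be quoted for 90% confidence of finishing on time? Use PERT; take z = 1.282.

41.5 hours

te_A = (7 + 4·9 + 17)/6 = 60/6 = 10; σ²_A = ((17−7)/6)² = 2.778
te_B = (1 + 4·4 + 7)/6 = 24/6 = 4; σ²_B = ((7−1)/6)² = 1.000
te_C = (5 + 4·8 + 11)/6 = 48/6 = 8; σ²_C = ((11−5)/6)² = 1.000
te_D = (11 + 4·14 + 17)/6 = 84/6 = 14; σ²_D = ((17−11)/6)² = 1.000
te_E = (1 + 4·6 + 11)/6 = 36/6 = 6; σ²_E = ((11−1)/6)² = 2.778
te_F = (6 + 4·9 + 18)/6 = 60/6 = 10; σ²_F = ((18−6)/6)² = 4.000
te_G = (6 + 4·11 + 16)/6 = 66/6 = 11; σ²_G = ((16−6)/6)² = 2.778

Forward pass:
ES_A = 0; EF_A = 10
ES_B = 0; EF_B = 4
ES_C = 0; EF_C = 8
ES_D = 0; EF_D = 14
ES_E = 10; EF_E = 10+6 = 16
ES_F = max(EF_B=4, EF_E=16) = 16; EF_F = 16+10 = 26
ES_G = max(EF_B=4, EF_C=8, EF_D=14, EF_F=26) = 26; EF_G = 26+11 = 37
Expected project duration μ = 37 hours. Critical path: A → E → F → G.

Variance along critical path = 2.778 + 2.778 + 4.000 + 2.778 = 12.333; σ = 3.512 hours.
D = μ + z·σ = 37 + 1.282·3.512 = 41.5 hours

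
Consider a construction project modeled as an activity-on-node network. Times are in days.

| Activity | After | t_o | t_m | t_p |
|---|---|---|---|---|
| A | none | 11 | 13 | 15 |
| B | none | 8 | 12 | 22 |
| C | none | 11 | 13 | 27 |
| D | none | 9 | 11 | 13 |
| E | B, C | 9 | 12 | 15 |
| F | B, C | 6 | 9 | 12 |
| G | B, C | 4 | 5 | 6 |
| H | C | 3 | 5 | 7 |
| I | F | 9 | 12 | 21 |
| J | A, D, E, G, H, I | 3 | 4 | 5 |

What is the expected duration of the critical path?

te_A = (11 + 4·13 + 15)/6 = 78/6 = 13
te_B = (8 + 4·12 + 22)/6 = 78/6 = 13
te_C = (11 + 4·13 + 27)/6 = 90/6 = 15
te_D = (9 + 4·11 + 13)/6 = 66/6 = 11
te_E = (9 + 4·12 + 15)/6 = 72/6 = 12
te_F = (6 + 4·9 + 12)/6 = 54/6 = 9
te_G = (4 + 4·5 + 6)/6 = 30/6 = 5
te_H = (3 + 4·5 + 7)/6 = 30/6 = 5
te_I = (9 + 4·12 + 21)/6 = 78/6 = 13
te_J = (3 + 4·4 + 5)/6 = 24/6 = 4

Forward pass:
ES_A = 0; EF_A = 13
ES_B = 0; EF_B = 13
ES_C = 0; EF_C = 15
ES_D = 0; EF_D = 11
ES_E = max(EF_B=13, EF_C=15) = 15; EF_E = 15+12 = 27
ES_F = max(EF_B=13, EF_C=15) = 15; EF_F = 15+9 = 24
ES_G = max(EF_B=13, EF_C=15) = 15; EF_G = 15+5 = 20
ES_H = 15; EF_H = 15+5 = 20
ES_I = 24; EF_I = 24+13 = 37
ES_J = max(EF_A=13, EF_D=11, EF_E=27, EF_G=20, EF_H=20, EF_I=37) = 37; EF_J = 37+4 = 41
Expected project duration μ = 41 days. Critical path: C → F → I → J.

41 days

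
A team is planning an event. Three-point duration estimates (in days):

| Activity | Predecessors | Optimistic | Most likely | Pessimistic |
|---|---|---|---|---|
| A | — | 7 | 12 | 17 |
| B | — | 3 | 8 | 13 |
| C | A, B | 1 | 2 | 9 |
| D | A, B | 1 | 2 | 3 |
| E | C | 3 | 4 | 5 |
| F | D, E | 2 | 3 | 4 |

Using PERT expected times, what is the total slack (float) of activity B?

4 days

te_A = (7 + 4·12 + 17)/6 = 72/6 = 12
te_B = (3 + 4·8 + 13)/6 = 48/6 = 8
te_C = (1 + 4·2 + 9)/6 = 18/6 = 3
te_D = (1 + 4·2 + 3)/6 = 12/6 = 2
te_E = (3 + 4·4 + 5)/6 = 24/6 = 4
te_F = (2 + 4·3 + 4)/6 = 18/6 = 3

Forward pass:
ES_A = 0; EF_A = 12
ES_B = 0; EF_B = 8
ES_C = max(EF_A=12, EF_B=8) = 12; EF_C = 12+3 = 15
ES_D = max(EF_A=12, EF_B=8) = 12; EF_D = 12+2 = 14
ES_E = 15; EF_E = 15+4 = 19
ES_F = max(EF_D=14, EF_E=19) = 19; EF_F = 19+3 = 22
Expected project duration μ = 22 days. Critical path: A → C → E → F.

Backward pass:
LF_F = 22; LS_F = 22−3 = 19
LF_E = LS_F = 19; LS_E = 19−4 = 15
LF_D = LS_F = 19; LS_D = 19−2 = 17
LF_C = LS_E = 15; LS_C = 15−3 = 12
LF_B = min(LS_C=12, LS_D=17) = 12; LS_B = 12−8 = 4
LF_A = min(LS_C=12, LS_D=17) = 12; LS_A = 12−12 = 0
Slack_B = LS_B − ES_B = 4 − 0 = 4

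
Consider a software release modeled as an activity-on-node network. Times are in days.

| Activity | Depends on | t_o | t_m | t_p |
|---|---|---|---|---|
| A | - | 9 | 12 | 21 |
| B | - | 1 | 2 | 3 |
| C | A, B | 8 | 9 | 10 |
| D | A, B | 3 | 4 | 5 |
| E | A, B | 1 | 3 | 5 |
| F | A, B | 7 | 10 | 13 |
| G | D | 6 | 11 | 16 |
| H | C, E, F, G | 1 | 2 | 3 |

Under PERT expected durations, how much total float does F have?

5 days

te_A = (9 + 4·12 + 21)/6 = 78/6 = 13
te_B = (1 + 4·2 + 3)/6 = 12/6 = 2
te_C = (8 + 4·9 + 10)/6 = 54/6 = 9
te_D = (3 + 4·4 + 5)/6 = 24/6 = 4
te_E = (1 + 4·3 + 5)/6 = 18/6 = 3
te_F = (7 + 4·10 + 13)/6 = 60/6 = 10
te_G = (6 + 4·11 + 16)/6 = 66/6 = 11
te_H = (1 + 4·2 + 3)/6 = 12/6 = 2

Forward pass:
ES_A = 0; EF_A = 13
ES_B = 0; EF_B = 2
ES_C = max(EF_A=13, EF_B=2) = 13; EF_C = 13+9 = 22
ES_D = max(EF_A=13, EF_B=2) = 13; EF_D = 13+4 = 17
ES_E = max(EF_A=13, EF_B=2) = 13; EF_E = 13+3 = 16
ES_F = max(EF_A=13, EF_B=2) = 13; EF_F = 13+10 = 23
ES_G = 17; EF_G = 17+11 = 28
ES_H = max(EF_C=22, EF_E=16, EF_F=23, EF_G=28) = 28; EF_H = 28+2 = 30
Expected project duration μ = 30 days. Critical path: A → D → G → H.

Backward pass:
LF_H = 30; LS_H = 30−2 = 28
LF_G = LS_H = 28; LS_G = 28−11 = 17
LF_F = LS_H = 28; LS_F = 28−10 = 18
LF_E = LS_H = 28; LS_E = 28−3 = 25
LF_D = LS_G = 17; LS_D = 17−4 = 13
LF_C = LS_H = 28; LS_C = 28−9 = 19
LF_B = min(LS_C=19, LS_D=13, LS_E=25, LS_F=18) = 13; LS_B = 13−2 = 11
LF_A = min(LS_C=19, LS_D=13, LS_E=25, LS_F=18) = 13; LS_A = 13−13 = 0
Slack_F = LS_F − ES_F = 18 − 13 = 5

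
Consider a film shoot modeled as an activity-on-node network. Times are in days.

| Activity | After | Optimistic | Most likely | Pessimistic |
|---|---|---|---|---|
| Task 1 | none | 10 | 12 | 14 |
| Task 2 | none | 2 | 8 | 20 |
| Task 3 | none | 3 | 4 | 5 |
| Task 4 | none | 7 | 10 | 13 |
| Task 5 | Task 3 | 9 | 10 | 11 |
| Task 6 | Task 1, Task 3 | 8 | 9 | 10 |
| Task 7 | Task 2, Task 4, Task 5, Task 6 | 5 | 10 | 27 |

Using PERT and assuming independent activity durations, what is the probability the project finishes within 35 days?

0.704

te_Task 1 = (10 + 4·12 + 14)/6 = 72/6 = 12; σ²_Task 1 = ((14−10)/6)² = 0.444
te_Task 2 = (2 + 4·8 + 20)/6 = 54/6 = 9; σ²_Task 2 = ((20−2)/6)² = 9.000
te_Task 3 = (3 + 4·4 + 5)/6 = 24/6 = 4; σ²_Task 3 = ((5−3)/6)² = 0.111
te_Task 4 = (7 + 4·10 + 13)/6 = 60/6 = 10; σ²_Task 4 = ((13−7)/6)² = 1.000
te_Task 5 = (9 + 4·10 + 11)/6 = 60/6 = 10; σ²_Task 5 = ((11−9)/6)² = 0.111
te_Task 6 = (8 + 4·9 + 10)/6 = 54/6 = 9; σ²_Task 6 = ((10−8)/6)² = 0.111
te_Task 7 = (5 + 4·10 + 27)/6 = 72/6 = 12; σ²_Task 7 = ((27−5)/6)² = 13.444

Forward pass:
ES_Task 1 = 0; EF_Task 1 = 12
ES_Task 2 = 0; EF_Task 2 = 9
ES_Task 3 = 0; EF_Task 3 = 4
ES_Task 4 = 0; EF_Task 4 = 10
ES_Task 5 = 4; EF_Task 5 = 4+10 = 14
ES_Task 6 = max(EF_Task 1=12, EF_Task 3=4) = 12; EF_Task 6 = 12+9 = 21
ES_Task 7 = max(EF_Task 2=9, EF_Task 4=10, EF_Task 5=14, EF_Task 6=21) = 21; EF_Task 7 = 21+12 = 33
Expected project duration μ = 33 days. Critical path: Task 1 → Task 6 → Task 7.

Variance along critical path = 0.444 + 0.111 + 13.444 = 14.000; σ = √14.000 = 3.742 days.
Z = (35 − 33) / 3.742 = 0.535
P(T ≤ 35) = Φ(0.535) ≈ 0.704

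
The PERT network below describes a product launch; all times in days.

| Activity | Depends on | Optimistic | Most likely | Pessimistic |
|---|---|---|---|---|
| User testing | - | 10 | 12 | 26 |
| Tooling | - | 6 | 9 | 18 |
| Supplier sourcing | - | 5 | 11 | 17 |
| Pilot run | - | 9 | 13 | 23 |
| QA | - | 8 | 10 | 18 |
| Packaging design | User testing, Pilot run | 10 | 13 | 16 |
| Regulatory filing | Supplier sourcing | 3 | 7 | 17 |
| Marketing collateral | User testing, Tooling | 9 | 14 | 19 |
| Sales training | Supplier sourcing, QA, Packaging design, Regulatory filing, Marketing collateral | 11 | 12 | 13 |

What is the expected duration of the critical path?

40 days

te_User testing = (10 + 4·12 + 26)/6 = 84/6 = 14
te_Tooling = (6 + 4·9 + 18)/6 = 60/6 = 10
te_Supplier sourcing = (5 + 4·11 + 17)/6 = 66/6 = 11
te_Pilot run = (9 + 4·13 + 23)/6 = 84/6 = 14
te_QA = (8 + 4·10 + 18)/6 = 66/6 = 11
te_Packaging design = (10 + 4·13 + 16)/6 = 78/6 = 13
te_Regulatory filing = (3 + 4·7 + 17)/6 = 48/6 = 8
te_Marketing collateral = (9 + 4·14 + 19)/6 = 84/6 = 14
te_Sales training = (11 + 4·12 + 13)/6 = 72/6 = 12

Forward pass:
ES_User testing = 0; EF_User testing = 14
ES_Tooling = 0; EF_Tooling = 10
ES_Supplier sourcing = 0; EF_Supplier sourcing = 11
ES_Pilot run = 0; EF_Pilot run = 14
ES_QA = 0; EF_QA = 11
ES_Packaging design = max(EF_User testing=14, EF_Pilot run=14) = 14; EF_Packaging design = 14+13 = 27
ES_Regulatory filing = 11; EF_Regulatory filing = 11+8 = 19
ES_Marketing collateral = max(EF_User testing=14, EF_Tooling=10) = 14; EF_Marketing collateral = 14+14 = 28
ES_Sales training = max(EF_Supplier sourcing=11, EF_QA=11, EF_Packaging design=27, EF_Regulatory filing=19, EF_Marketing collateral=28) = 28; EF_Sales training = 28+12 = 40
Expected project duration μ = 40 days. Critical path: User testing → Marketing collateral → Sales training.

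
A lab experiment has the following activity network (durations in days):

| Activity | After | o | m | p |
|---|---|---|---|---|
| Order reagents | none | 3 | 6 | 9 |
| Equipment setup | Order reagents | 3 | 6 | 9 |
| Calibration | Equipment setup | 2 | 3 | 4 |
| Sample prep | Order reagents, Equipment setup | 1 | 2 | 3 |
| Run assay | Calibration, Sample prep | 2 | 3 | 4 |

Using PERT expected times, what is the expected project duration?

18 days

te_Order reagents = (3 + 4·6 + 9)/6 = 36/6 = 6
te_Equipment setup = (3 + 4·6 + 9)/6 = 36/6 = 6
te_Calibration = (2 + 4·3 + 4)/6 = 18/6 = 3
te_Sample prep = (1 + 4·2 + 3)/6 = 12/6 = 2
te_Run assay = (2 + 4·3 + 4)/6 = 18/6 = 3

Forward pass:
ES_Order reagents = 0; EF_Order reagents = 6
ES_Equipment setup = 6; EF_Equipment setup = 6+6 = 12
ES_Calibration = 12; EF_Calibration = 12+3 = 15
ES_Sample prep = max(EF_Order reagents=6, EF_Equipment setup=12) = 12; EF_Sample prep = 12+2 = 14
ES_Run assay = max(EF_Calibration=15, EF_Sample prep=14) = 15; EF_Run assay = 15+3 = 18
Expected project duration μ = 18 days. Critical path: Order reagents → Equipment setup → Calibration → Run assay.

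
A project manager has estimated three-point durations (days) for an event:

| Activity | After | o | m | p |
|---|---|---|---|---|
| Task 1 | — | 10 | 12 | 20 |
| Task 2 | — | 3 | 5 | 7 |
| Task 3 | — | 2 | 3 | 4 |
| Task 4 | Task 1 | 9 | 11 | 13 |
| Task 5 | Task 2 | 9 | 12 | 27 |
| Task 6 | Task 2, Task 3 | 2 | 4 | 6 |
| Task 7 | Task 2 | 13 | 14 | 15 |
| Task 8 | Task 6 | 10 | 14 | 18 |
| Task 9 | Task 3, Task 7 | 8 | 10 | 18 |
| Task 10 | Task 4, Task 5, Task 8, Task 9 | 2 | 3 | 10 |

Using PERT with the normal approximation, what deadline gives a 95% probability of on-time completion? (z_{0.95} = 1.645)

te_Task 1 = (10 + 4·12 + 20)/6 = 78/6 = 13; σ²_Task 1 = ((20−10)/6)² = 2.778
te_Task 2 = (3 + 4·5 + 7)/6 = 30/6 = 5; σ²_Task 2 = ((7−3)/6)² = 0.444
te_Task 3 = (2 + 4·3 + 4)/6 = 18/6 = 3; σ²_Task 3 = ((4−2)/6)² = 0.111
te_Task 4 = (9 + 4·11 + 13)/6 = 66/6 = 11; σ²_Task 4 = ((13−9)/6)² = 0.444
te_Task 5 = (9 + 4·12 + 27)/6 = 84/6 = 14; σ²_Task 5 = ((27−9)/6)² = 9.000
te_Task 6 = (2 + 4·4 + 6)/6 = 24/6 = 4; σ²_Task 6 = ((6−2)/6)² = 0.444
te_Task 7 = (13 + 4·14 + 15)/6 = 84/6 = 14; σ²_Task 7 = ((15−13)/6)² = 0.111
te_Task 8 = (10 + 4·14 + 18)/6 = 84/6 = 14; σ²_Task 8 = ((18−10)/6)² = 1.778
te_Task 9 = (8 + 4·10 + 18)/6 = 66/6 = 11; σ²_Task 9 = ((18−8)/6)² = 2.778
te_Task 10 = (2 + 4·3 + 10)/6 = 24/6 = 4; σ²_Task 10 = ((10−2)/6)² = 1.778

Forward pass:
ES_Task 1 = 0; EF_Task 1 = 13
ES_Task 2 = 0; EF_Task 2 = 5
ES_Task 3 = 0; EF_Task 3 = 3
ES_Task 4 = 13; EF_Task 4 = 13+11 = 24
ES_Task 5 = 5; EF_Task 5 = 5+14 = 19
ES_Task 6 = max(EF_Task 2=5, EF_Task 3=3) = 5; EF_Task 6 = 5+4 = 9
ES_Task 7 = 5; EF_Task 7 = 5+14 = 19
ES_Task 8 = 9; EF_Task 8 = 9+14 = 23
ES_Task 9 = max(EF_Task 3=3, EF_Task 7=19) = 19; EF_Task 9 = 19+11 = 30
ES_Task 10 = max(EF_Task 4=24, EF_Task 5=19, EF_Task 8=23, EF_Task 9=30) = 30; EF_Task 10 = 30+4 = 34
Expected project duration μ = 34 days. Critical path: Task 2 → Task 7 → Task 9 → Task 10.

Variance along critical path = 0.444 + 0.111 + 2.778 + 1.778 = 5.111; σ = 2.261 days.
D = μ + z·σ = 34 + 1.645·2.261 = 37.7 days

37.7 days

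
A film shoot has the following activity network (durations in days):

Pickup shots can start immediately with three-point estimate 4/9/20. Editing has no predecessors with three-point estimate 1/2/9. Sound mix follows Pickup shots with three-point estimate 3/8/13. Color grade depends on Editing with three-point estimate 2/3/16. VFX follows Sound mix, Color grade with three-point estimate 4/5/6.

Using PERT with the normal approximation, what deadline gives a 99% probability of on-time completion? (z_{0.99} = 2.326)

30.4 days

te_Pickup shots = (4 + 4·9 + 20)/6 = 60/6 = 10; σ²_Pickup shots = ((20−4)/6)² = 7.111
te_Editing = (1 + 4·2 + 9)/6 = 18/6 = 3; σ²_Editing = ((9−1)/6)² = 1.778
te_Sound mix = (3 + 4·8 + 13)/6 = 48/6 = 8; σ²_Sound mix = ((13−3)/6)² = 2.778
te_Color grade = (2 + 4·3 + 16)/6 = 30/6 = 5; σ²_Color grade = ((16−2)/6)² = 5.444
te_VFX = (4 + 4·5 + 6)/6 = 30/6 = 5; σ²_VFX = ((6−4)/6)² = 0.111

Forward pass:
ES_Pickup shots = 0; EF_Pickup shots = 10
ES_Editing = 0; EF_Editing = 3
ES_Sound mix = 10; EF_Sound mix = 10+8 = 18
ES_Color grade = 3; EF_Color grade = 3+5 = 8
ES_VFX = max(EF_Sound mix=18, EF_Color grade=8) = 18; EF_VFX = 18+5 = 23
Expected project duration μ = 23 days. Critical path: Pickup shots → Sound mix → VFX.

Variance along critical path = 7.111 + 2.778 + 0.111 = 10.000; σ = 3.162 days.
D = μ + z·σ = 23 + 2.326·3.162 = 30.4 days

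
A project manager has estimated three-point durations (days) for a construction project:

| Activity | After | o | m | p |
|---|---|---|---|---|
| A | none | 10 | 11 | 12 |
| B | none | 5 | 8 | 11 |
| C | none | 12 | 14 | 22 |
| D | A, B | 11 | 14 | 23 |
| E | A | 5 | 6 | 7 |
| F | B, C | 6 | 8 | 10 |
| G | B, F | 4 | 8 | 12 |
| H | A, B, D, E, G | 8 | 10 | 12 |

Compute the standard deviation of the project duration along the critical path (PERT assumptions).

te_A = (10 + 4·11 + 12)/6 = 66/6 = 11; σ²_A = ((12−10)/6)² = 0.111
te_B = (5 + 4·8 + 11)/6 = 48/6 = 8; σ²_B = ((11−5)/6)² = 1.000
te_C = (12 + 4·14 + 22)/6 = 90/6 = 15; σ²_C = ((22−12)/6)² = 2.778
te_D = (11 + 4·14 + 23)/6 = 90/6 = 15; σ²_D = ((23−11)/6)² = 4.000
te_E = (5 + 4·6 + 7)/6 = 36/6 = 6; σ²_E = ((7−5)/6)² = 0.111
te_F = (6 + 4·8 + 10)/6 = 48/6 = 8; σ²_F = ((10−6)/6)² = 0.444
te_G = (4 + 4·8 + 12)/6 = 48/6 = 8; σ²_G = ((12−4)/6)² = 1.778
te_H = (8 + 4·10 + 12)/6 = 60/6 = 10; σ²_H = ((12−8)/6)² = 0.444

Forward pass:
ES_A = 0; EF_A = 11
ES_B = 0; EF_B = 8
ES_C = 0; EF_C = 15
ES_D = max(EF_A=11, EF_B=8) = 11; EF_D = 11+15 = 26
ES_E = 11; EF_E = 11+6 = 17
ES_F = max(EF_B=8, EF_C=15) = 15; EF_F = 15+8 = 23
ES_G = max(EF_B=8, EF_F=23) = 23; EF_G = 23+8 = 31
ES_H = max(EF_A=11, EF_B=8, EF_D=26, EF_E=17, EF_G=31) = 31; EF_H = 31+10 = 41
Expected project duration μ = 41 days. Critical path: C → F → G → H.

Variance along critical path = 2.778 + 0.444 + 1.778 + 0.444 = 5.444
σ = √5.444 = 2.333 days

2.33 days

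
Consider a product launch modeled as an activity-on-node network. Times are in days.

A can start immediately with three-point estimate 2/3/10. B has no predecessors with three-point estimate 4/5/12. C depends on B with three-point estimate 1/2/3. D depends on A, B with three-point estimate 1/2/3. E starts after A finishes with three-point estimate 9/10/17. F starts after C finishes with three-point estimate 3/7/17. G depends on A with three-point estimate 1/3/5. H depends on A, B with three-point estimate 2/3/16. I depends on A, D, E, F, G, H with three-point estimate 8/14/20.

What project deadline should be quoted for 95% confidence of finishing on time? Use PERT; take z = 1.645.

35.5 days

te_A = (2 + 4·3 + 10)/6 = 24/6 = 4; σ²_A = ((10−2)/6)² = 1.778
te_B = (4 + 4·5 + 12)/6 = 36/6 = 6; σ²_B = ((12−4)/6)² = 1.778
te_C = (1 + 4·2 + 3)/6 = 12/6 = 2; σ²_C = ((3−1)/6)² = 0.111
te_D = (1 + 4·2 + 3)/6 = 12/6 = 2; σ²_D = ((3−1)/6)² = 0.111
te_E = (9 + 4·10 + 17)/6 = 66/6 = 11; σ²_E = ((17−9)/6)² = 1.778
te_F = (3 + 4·7 + 17)/6 = 48/6 = 8; σ²_F = ((17−3)/6)² = 5.444
te_G = (1 + 4·3 + 5)/6 = 18/6 = 3; σ²_G = ((5−1)/6)² = 0.444
te_H = (2 + 4·3 + 16)/6 = 30/6 = 5; σ²_H = ((16−2)/6)² = 5.444
te_I = (8 + 4·14 + 20)/6 = 84/6 = 14; σ²_I = ((20−8)/6)² = 4.000

Forward pass:
ES_A = 0; EF_A = 4
ES_B = 0; EF_B = 6
ES_C = 6; EF_C = 6+2 = 8
ES_D = max(EF_A=4, EF_B=6) = 6; EF_D = 6+2 = 8
ES_E = 4; EF_E = 4+11 = 15
ES_F = 8; EF_F = 8+8 = 16
ES_G = 4; EF_G = 4+3 = 7
ES_H = max(EF_A=4, EF_B=6) = 6; EF_H = 6+5 = 11
ES_I = max(EF_A=4, EF_D=8, EF_E=15, EF_F=16, EF_G=7, EF_H=11) = 16; EF_I = 16+14 = 30
Expected project duration μ = 30 days. Critical path: B → C → F → I.

Variance along critical path = 1.778 + 0.111 + 5.444 + 4.000 = 11.333; σ = 3.367 days.
D = μ + z·σ = 30 + 1.645·3.367 = 35.5 days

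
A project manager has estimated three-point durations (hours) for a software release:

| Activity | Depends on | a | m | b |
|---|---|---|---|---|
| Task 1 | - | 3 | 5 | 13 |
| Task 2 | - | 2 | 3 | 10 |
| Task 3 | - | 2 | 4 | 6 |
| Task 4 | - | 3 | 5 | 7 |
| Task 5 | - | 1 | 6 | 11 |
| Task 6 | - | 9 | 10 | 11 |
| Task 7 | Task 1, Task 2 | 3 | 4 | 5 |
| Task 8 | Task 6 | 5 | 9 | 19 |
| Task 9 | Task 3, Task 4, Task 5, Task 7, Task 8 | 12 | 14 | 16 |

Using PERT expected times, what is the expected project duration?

34 hours

te_Task 1 = (3 + 4·5 + 13)/6 = 36/6 = 6
te_Task 2 = (2 + 4·3 + 10)/6 = 24/6 = 4
te_Task 3 = (2 + 4·4 + 6)/6 = 24/6 = 4
te_Task 4 = (3 + 4·5 + 7)/6 = 30/6 = 5
te_Task 5 = (1 + 4·6 + 11)/6 = 36/6 = 6
te_Task 6 = (9 + 4·10 + 11)/6 = 60/6 = 10
te_Task 7 = (3 + 4·4 + 5)/6 = 24/6 = 4
te_Task 8 = (5 + 4·9 + 19)/6 = 60/6 = 10
te_Task 9 = (12 + 4·14 + 16)/6 = 84/6 = 14

Forward pass:
ES_Task 1 = 0; EF_Task 1 = 6
ES_Task 2 = 0; EF_Task 2 = 4
ES_Task 3 = 0; EF_Task 3 = 4
ES_Task 4 = 0; EF_Task 4 = 5
ES_Task 5 = 0; EF_Task 5 = 6
ES_Task 6 = 0; EF_Task 6 = 10
ES_Task 7 = max(EF_Task 1=6, EF_Task 2=4) = 6; EF_Task 7 = 6+4 = 10
ES_Task 8 = 10; EF_Task 8 = 10+10 = 20
ES_Task 9 = max(EF_Task 3=4, EF_Task 4=5, EF_Task 5=6, EF_Task 7=10, EF_Task 8=20) = 20; EF_Task 9 = 20+14 = 34
Expected project duration μ = 34 hours. Critical path: Task 6 → Task 8 → Task 9.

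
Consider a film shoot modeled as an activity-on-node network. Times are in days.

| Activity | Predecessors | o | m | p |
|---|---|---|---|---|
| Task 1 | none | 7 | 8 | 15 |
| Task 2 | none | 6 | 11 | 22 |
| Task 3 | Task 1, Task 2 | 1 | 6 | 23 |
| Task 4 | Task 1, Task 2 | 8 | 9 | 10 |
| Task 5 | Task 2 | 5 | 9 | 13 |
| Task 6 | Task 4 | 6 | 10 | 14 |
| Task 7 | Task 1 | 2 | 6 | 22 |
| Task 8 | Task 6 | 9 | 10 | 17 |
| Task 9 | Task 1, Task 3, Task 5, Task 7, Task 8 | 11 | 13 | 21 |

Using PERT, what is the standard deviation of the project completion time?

te_Task 1 = (7 + 4·8 + 15)/6 = 54/6 = 9; σ²_Task 1 = ((15−7)/6)² = 1.778
te_Task 2 = (6 + 4·11 + 22)/6 = 72/6 = 12; σ²_Task 2 = ((22−6)/6)² = 7.111
te_Task 3 = (1 + 4·6 + 23)/6 = 48/6 = 8; σ²_Task 3 = ((23−1)/6)² = 13.444
te_Task 4 = (8 + 4·9 + 10)/6 = 54/6 = 9; σ²_Task 4 = ((10−8)/6)² = 0.111
te_Task 5 = (5 + 4·9 + 13)/6 = 54/6 = 9; σ²_Task 5 = ((13−5)/6)² = 1.778
te_Task 6 = (6 + 4·10 + 14)/6 = 60/6 = 10; σ²_Task 6 = ((14−6)/6)² = 1.778
te_Task 7 = (2 + 4·6 + 22)/6 = 48/6 = 8; σ²_Task 7 = ((22−2)/6)² = 11.111
te_Task 8 = (9 + 4·10 + 17)/6 = 66/6 = 11; σ²_Task 8 = ((17−9)/6)² = 1.778
te_Task 9 = (11 + 4·13 + 21)/6 = 84/6 = 14; σ²_Task 9 = ((21−11)/6)² = 2.778

Forward pass:
ES_Task 1 = 0; EF_Task 1 = 9
ES_Task 2 = 0; EF_Task 2 = 12
ES_Task 3 = max(EF_Task 1=9, EF_Task 2=12) = 12; EF_Task 3 = 12+8 = 20
ES_Task 4 = max(EF_Task 1=9, EF_Task 2=12) = 12; EF_Task 4 = 12+9 = 21
ES_Task 5 = 12; EF_Task 5 = 12+9 = 21
ES_Task 6 = 21; EF_Task 6 = 21+10 = 31
ES_Task 7 = 9; EF_Task 7 = 9+8 = 17
ES_Task 8 = 31; EF_Task 8 = 31+11 = 42
ES_Task 9 = max(EF_Task 1=9, EF_Task 3=20, EF_Task 5=21, EF_Task 7=17, EF_Task 8=42) = 42; EF_Task 9 = 42+14 = 56
Expected project duration μ = 56 days. Critical path: Task 2 → Task 4 → Task 6 → Task 8 → Task 9.

Variance along critical path = 7.111 + 0.111 + 1.778 + 1.778 + 2.778 = 13.556
σ = √13.556 = 3.682 days

3.68 days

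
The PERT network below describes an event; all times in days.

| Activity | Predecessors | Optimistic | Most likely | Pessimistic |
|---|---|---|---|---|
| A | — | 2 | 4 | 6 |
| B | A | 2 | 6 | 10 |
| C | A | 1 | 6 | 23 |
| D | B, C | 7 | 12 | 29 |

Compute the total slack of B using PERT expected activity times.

2 days

te_A = (2 + 4·4 + 6)/6 = 24/6 = 4
te_B = (2 + 4·6 + 10)/6 = 36/6 = 6
te_C = (1 + 4·6 + 23)/6 = 48/6 = 8
te_D = (7 + 4·12 + 29)/6 = 84/6 = 14

Forward pass:
ES_A = 0; EF_A = 4
ES_B = 4; EF_B = 4+6 = 10
ES_C = 4; EF_C = 4+8 = 12
ES_D = max(EF_B=10, EF_C=12) = 12; EF_D = 12+14 = 26
Expected project duration μ = 26 days. Critical path: A → C → D.

Backward pass:
LF_D = 26; LS_D = 26−14 = 12
LF_C = LS_D = 12; LS_C = 12−8 = 4
LF_B = LS_D = 12; LS_B = 12−6 = 6
LF_A = min(LS_B=6, LS_C=4) = 4; LS_A = 4−4 = 0
Slack_B = LS_B − ES_B = 6 − 4 = 2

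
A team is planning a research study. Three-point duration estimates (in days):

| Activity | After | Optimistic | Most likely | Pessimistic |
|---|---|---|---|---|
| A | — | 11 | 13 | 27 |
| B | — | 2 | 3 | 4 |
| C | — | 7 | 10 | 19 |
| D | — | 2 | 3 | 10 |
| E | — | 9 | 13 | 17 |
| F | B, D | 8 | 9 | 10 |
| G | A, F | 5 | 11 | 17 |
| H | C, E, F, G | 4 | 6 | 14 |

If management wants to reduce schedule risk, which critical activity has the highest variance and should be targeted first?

te_A = (11 + 4·13 + 27)/6 = 90/6 = 15; σ²_A = ((27−11)/6)² = 7.111
te_B = (2 + 4·3 + 4)/6 = 18/6 = 3; σ²_B = ((4−2)/6)² = 0.111
te_C = (7 + 4·10 + 19)/6 = 66/6 = 11; σ²_C = ((19−7)/6)² = 4.000
te_D = (2 + 4·3 + 10)/6 = 24/6 = 4; σ²_D = ((10−2)/6)² = 1.778
te_E = (9 + 4·13 + 17)/6 = 78/6 = 13; σ²_E = ((17−9)/6)² = 1.778
te_F = (8 + 4·9 + 10)/6 = 54/6 = 9; σ²_F = ((10−8)/6)² = 0.111
te_G = (5 + 4·11 + 17)/6 = 66/6 = 11; σ²_G = ((17−5)/6)² = 4.000
te_H = (4 + 4·6 + 14)/6 = 42/6 = 7; σ²_H = ((14−4)/6)² = 2.778

Forward pass:
ES_A = 0; EF_A = 15
ES_B = 0; EF_B = 3
ES_C = 0; EF_C = 11
ES_D = 0; EF_D = 4
ES_E = 0; EF_E = 13
ES_F = max(EF_B=3, EF_D=4) = 4; EF_F = 4+9 = 13
ES_G = max(EF_A=15, EF_F=13) = 15; EF_G = 15+11 = 26
ES_H = max(EF_C=11, EF_E=13, EF_F=13, EF_G=26) = 26; EF_H = 26+7 = 33
Expected project duration μ = 33 days. Critical path: A → G → H.

Variances on critical path: σ²_A=7.111, σ²_G=4.000, σ²_H=2.778.
Largest is σ²_A = 7.111.

A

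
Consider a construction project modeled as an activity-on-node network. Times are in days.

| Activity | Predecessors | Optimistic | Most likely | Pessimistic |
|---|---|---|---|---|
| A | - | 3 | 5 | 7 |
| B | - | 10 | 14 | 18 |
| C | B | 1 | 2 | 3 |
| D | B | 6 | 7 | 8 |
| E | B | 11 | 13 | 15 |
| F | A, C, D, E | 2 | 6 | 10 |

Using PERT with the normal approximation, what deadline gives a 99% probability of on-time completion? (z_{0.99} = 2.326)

te_A = (3 + 4·5 + 7)/6 = 30/6 = 5; σ²_A = ((7−3)/6)² = 0.444
te_B = (10 + 4·14 + 18)/6 = 84/6 = 14; σ²_B = ((18−10)/6)² = 1.778
te_C = (1 + 4·2 + 3)/6 = 12/6 = 2; σ²_C = ((3−1)/6)² = 0.111
te_D = (6 + 4·7 + 8)/6 = 42/6 = 7; σ²_D = ((8−6)/6)² = 0.111
te_E = (11 + 4·13 + 15)/6 = 78/6 = 13; σ²_E = ((15−11)/6)² = 0.444
te_F = (2 + 4·6 + 10)/6 = 36/6 = 6; σ²_F = ((10−2)/6)² = 1.778

Forward pass:
ES_A = 0; EF_A = 5
ES_B = 0; EF_B = 14
ES_C = 14; EF_C = 14+2 = 16
ES_D = 14; EF_D = 14+7 = 21
ES_E = 14; EF_E = 14+13 = 27
ES_F = max(EF_A=5, EF_C=16, EF_D=21, EF_E=27) = 27; EF_F = 27+6 = 33
Expected project duration μ = 33 days. Critical path: B → E → F.

Variance along critical path = 1.778 + 0.444 + 1.778 = 4.000; σ = 2.000 days.
D = μ + z·σ = 33 + 2.326·2.000 = 37.7 days

37.7 days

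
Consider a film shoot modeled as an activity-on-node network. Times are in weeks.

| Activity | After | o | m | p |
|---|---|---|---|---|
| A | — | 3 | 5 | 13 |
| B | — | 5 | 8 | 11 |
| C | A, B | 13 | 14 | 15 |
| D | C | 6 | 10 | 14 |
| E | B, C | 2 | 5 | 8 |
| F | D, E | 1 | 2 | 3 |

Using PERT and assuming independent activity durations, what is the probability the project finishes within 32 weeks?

te_A = (3 + 4·5 + 13)/6 = 36/6 = 6; σ²_A = ((13−3)/6)² = 2.778
te_B = (5 + 4·8 + 11)/6 = 48/6 = 8; σ²_B = ((11−5)/6)² = 1.000
te_C = (13 + 4·14 + 15)/6 = 84/6 = 14; σ²_C = ((15−13)/6)² = 0.111
te_D = (6 + 4·10 + 14)/6 = 60/6 = 10; σ²_D = ((14−6)/6)² = 1.778
te_E = (2 + 4·5 + 8)/6 = 30/6 = 5; σ²_E = ((8−2)/6)² = 1.000
te_F = (1 + 4·2 + 3)/6 = 12/6 = 2; σ²_F = ((3−1)/6)² = 0.111

Forward pass:
ES_A = 0; EF_A = 6
ES_B = 0; EF_B = 8
ES_C = max(EF_A=6, EF_B=8) = 8; EF_C = 8+14 = 22
ES_D = 22; EF_D = 22+10 = 32
ES_E = max(EF_B=8, EF_C=22) = 22; EF_E = 22+5 = 27
ES_F = max(EF_D=32, EF_E=27) = 32; EF_F = 32+2 = 34
Expected project duration μ = 34 weeks. Critical path: B → C → D → F.

Variance along critical path = 1.000 + 0.111 + 1.778 + 0.111 = 3.000; σ = √3.000 = 1.732 weeks.
Z = (32 − 34) / 1.732 = -1.155
P(T ≤ 32) = Φ(-1.155) ≈ 0.124

0.124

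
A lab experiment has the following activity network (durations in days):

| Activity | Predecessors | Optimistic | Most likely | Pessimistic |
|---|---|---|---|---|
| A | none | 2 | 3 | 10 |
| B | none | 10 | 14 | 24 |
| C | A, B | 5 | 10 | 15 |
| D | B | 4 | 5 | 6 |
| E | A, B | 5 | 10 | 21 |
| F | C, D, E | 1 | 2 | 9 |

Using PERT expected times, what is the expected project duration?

29 days

te_A = (2 + 4·3 + 10)/6 = 24/6 = 4
te_B = (10 + 4·14 + 24)/6 = 90/6 = 15
te_C = (5 + 4·10 + 15)/6 = 60/6 = 10
te_D = (4 + 4·5 + 6)/6 = 30/6 = 5
te_E = (5 + 4·10 + 21)/6 = 66/6 = 11
te_F = (1 + 4·2 + 9)/6 = 18/6 = 3

Forward pass:
ES_A = 0; EF_A = 4
ES_B = 0; EF_B = 15
ES_C = max(EF_A=4, EF_B=15) = 15; EF_C = 15+10 = 25
ES_D = 15; EF_D = 15+5 = 20
ES_E = max(EF_A=4, EF_B=15) = 15; EF_E = 15+11 = 26
ES_F = max(EF_C=25, EF_D=20, EF_E=26) = 26; EF_F = 26+3 = 29
Expected project duration μ = 29 days. Critical path: B → E → F.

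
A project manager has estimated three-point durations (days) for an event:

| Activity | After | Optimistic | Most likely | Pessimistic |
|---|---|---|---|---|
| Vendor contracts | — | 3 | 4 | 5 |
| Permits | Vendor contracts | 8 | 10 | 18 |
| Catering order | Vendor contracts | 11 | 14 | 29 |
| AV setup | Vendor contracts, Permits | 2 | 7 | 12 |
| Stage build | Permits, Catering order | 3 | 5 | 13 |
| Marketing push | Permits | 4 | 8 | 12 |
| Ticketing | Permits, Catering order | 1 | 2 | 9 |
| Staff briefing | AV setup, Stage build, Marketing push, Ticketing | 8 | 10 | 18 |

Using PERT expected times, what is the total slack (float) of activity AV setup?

te_Vendor contracts = (3 + 4·4 + 5)/6 = 24/6 = 4
te_Permits = (8 + 4·10 + 18)/6 = 66/6 = 11
te_Catering order = (11 + 4·14 + 29)/6 = 96/6 = 16
te_AV setup = (2 + 4·7 + 12)/6 = 42/6 = 7
te_Stage build = (3 + 4·5 + 13)/6 = 36/6 = 6
te_Marketing push = (4 + 4·8 + 12)/6 = 48/6 = 8
te_Ticketing = (1 + 4·2 + 9)/6 = 18/6 = 3
te_Staff briefing = (8 + 4·10 + 18)/6 = 66/6 = 11

Forward pass:
ES_Vendor contracts = 0; EF_Vendor contracts = 4
ES_Permits = 4; EF_Permits = 4+11 = 15
ES_Catering order = 4; EF_Catering order = 4+16 = 20
ES_AV setup = max(EF_Vendor contracts=4, EF_Permits=15) = 15; EF_AV setup = 15+7 = 22
ES_Stage build = max(EF_Permits=15, EF_Catering order=20) = 20; EF_Stage build = 20+6 = 26
ES_Marketing push = 15; EF_Marketing push = 15+8 = 23
ES_Ticketing = max(EF_Permits=15, EF_Catering order=20) = 20; EF_Ticketing = 20+3 = 23
ES_Staff briefing = max(EF_AV setup=22, EF_Stage build=26, EF_Marketing push=23, EF_Ticketing=23) = 26; EF_Staff briefing = 26+11 = 37
Expected project duration μ = 37 days. Critical path: Vendor contracts → Catering order → Stage build → Staff briefing.

Backward pass:
LF_Staff briefing = 37; LS_Staff briefing = 37−11 = 26
LF_Ticketing = LS_Staff briefing = 26; LS_Ticketing = 26−3 = 23
LF_Marketing push = LS_Staff briefing = 26; LS_Marketing push = 26−8 = 18
LF_Stage build = LS_Staff briefing = 26; LS_Stage build = 26−6 = 20
LF_AV setup = LS_Staff briefing = 26; LS_AV setup = 26−7 = 19
LF_Catering order = min(LS_Stage build=20, LS_Ticketing=23) = 20; LS_Catering order = 20−16 = 4
LF_Permits = min(LS_AV setup=19, LS_Stage build=20, LS_Marketing push=18, LS_Ticketing=23) = 18; LS_Permits = 18−11 = 7
LF_Vendor contracts = min(LS_Permits=7, LS_Catering order=4, LS_AV setup=19) = 4; LS_Vendor contracts = 4−4 = 0
Slack_AV setup = LS_AV setup − ES_AV setup = 19 − 15 = 4

4 days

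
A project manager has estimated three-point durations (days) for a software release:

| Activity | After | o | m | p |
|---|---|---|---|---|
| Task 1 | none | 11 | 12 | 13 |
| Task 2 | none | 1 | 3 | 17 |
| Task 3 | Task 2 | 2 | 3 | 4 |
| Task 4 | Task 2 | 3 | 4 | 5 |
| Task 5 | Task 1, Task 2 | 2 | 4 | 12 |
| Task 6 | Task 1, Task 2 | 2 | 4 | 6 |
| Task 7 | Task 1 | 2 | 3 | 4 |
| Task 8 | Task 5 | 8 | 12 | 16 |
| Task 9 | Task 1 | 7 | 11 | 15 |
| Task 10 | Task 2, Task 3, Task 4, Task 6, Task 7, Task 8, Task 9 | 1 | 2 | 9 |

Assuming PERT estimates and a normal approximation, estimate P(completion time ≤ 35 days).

te_Task 1 = (11 + 4·12 + 13)/6 = 72/6 = 12; σ²_Task 1 = ((13−11)/6)² = 0.111
te_Task 2 = (1 + 4·3 + 17)/6 = 30/6 = 5; σ²_Task 2 = ((17−1)/6)² = 7.111
te_Task 3 = (2 + 4·3 + 4)/6 = 18/6 = 3; σ²_Task 3 = ((4−2)/6)² = 0.111
te_Task 4 = (3 + 4·4 + 5)/6 = 24/6 = 4; σ²_Task 4 = ((5−3)/6)² = 0.111
te_Task 5 = (2 + 4·4 + 12)/6 = 30/6 = 5; σ²_Task 5 = ((12−2)/6)² = 2.778
te_Task 6 = (2 + 4·4 + 6)/6 = 24/6 = 4; σ²_Task 6 = ((6−2)/6)² = 0.444
te_Task 7 = (2 + 4·3 + 4)/6 = 18/6 = 3; σ²_Task 7 = ((4−2)/6)² = 0.111
te_Task 8 = (8 + 4·12 + 16)/6 = 72/6 = 12; σ²_Task 8 = ((16−8)/6)² = 1.778
te_Task 9 = (7 + 4·11 + 15)/6 = 66/6 = 11; σ²_Task 9 = ((15−7)/6)² = 1.778
te_Task 10 = (1 + 4·2 + 9)/6 = 18/6 = 3; σ²_Task 10 = ((9−1)/6)² = 1.778

Forward pass:
ES_Task 1 = 0; EF_Task 1 = 12
ES_Task 2 = 0; EF_Task 2 = 5
ES_Task 3 = 5; EF_Task 3 = 5+3 = 8
ES_Task 4 = 5; EF_Task 4 = 5+4 = 9
ES_Task 5 = max(EF_Task 1=12, EF_Task 2=5) = 12; EF_Task 5 = 12+5 = 17
ES_Task 6 = max(EF_Task 1=12, EF_Task 2=5) = 12; EF_Task 6 = 12+4 = 16
ES_Task 7 = 12; EF_Task 7 = 12+3 = 15
ES_Task 8 = 17; EF_Task 8 = 17+12 = 29
ES_Task 9 = 12; EF_Task 9 = 12+11 = 23
ES_Task 10 = max(EF_Task 2=5, EF_Task 3=8, EF_Task 4=9, EF_Task 6=16, EF_Task 7=15, EF_Task 8=29, EF_Task 9=23) = 29; EF_Task 10 = 29+3 = 32
Expected project duration μ = 32 days. Critical path: Task 1 → Task 5 → Task 8 → Task 10.

Variance along critical path = 0.111 + 2.778 + 1.778 + 1.778 = 6.444; σ = √6.444 = 2.539 days.
Z = (35 − 32) / 2.539 = 1.182
P(T ≤ 35) = Φ(1.182) ≈ 0.881

0.881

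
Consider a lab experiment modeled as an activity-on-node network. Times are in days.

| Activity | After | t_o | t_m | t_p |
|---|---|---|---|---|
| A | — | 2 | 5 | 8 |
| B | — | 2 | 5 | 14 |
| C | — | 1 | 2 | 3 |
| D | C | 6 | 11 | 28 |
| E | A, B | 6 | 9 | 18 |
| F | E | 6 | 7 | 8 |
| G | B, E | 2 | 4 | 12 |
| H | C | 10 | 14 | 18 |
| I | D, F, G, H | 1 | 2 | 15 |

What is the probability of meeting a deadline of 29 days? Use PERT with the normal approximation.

te_A = (2 + 4·5 + 8)/6 = 30/6 = 5; σ²_A = ((8−2)/6)² = 1.000
te_B = (2 + 4·5 + 14)/6 = 36/6 = 6; σ²_B = ((14−2)/6)² = 4.000
te_C = (1 + 4·2 + 3)/6 = 12/6 = 2; σ²_C = ((3−1)/6)² = 0.111
te_D = (6 + 4·11 + 28)/6 = 78/6 = 13; σ²_D = ((28−6)/6)² = 13.444
te_E = (6 + 4·9 + 18)/6 = 60/6 = 10; σ²_E = ((18−6)/6)² = 4.000
te_F = (6 + 4·7 + 8)/6 = 42/6 = 7; σ²_F = ((8−6)/6)² = 0.111
te_G = (2 + 4·4 + 12)/6 = 30/6 = 5; σ²_G = ((12−2)/6)² = 2.778
te_H = (10 + 4·14 + 18)/6 = 84/6 = 14; σ²_H = ((18−10)/6)² = 1.778
te_I = (1 + 4·2 + 15)/6 = 24/6 = 4; σ²_I = ((15−1)/6)² = 5.444

Forward pass:
ES_A = 0; EF_A = 5
ES_B = 0; EF_B = 6
ES_C = 0; EF_C = 2
ES_D = 2; EF_D = 2+13 = 15
ES_E = max(EF_A=5, EF_B=6) = 6; EF_E = 6+10 = 16
ES_F = 16; EF_F = 16+7 = 23
ES_G = max(EF_B=6, EF_E=16) = 16; EF_G = 16+5 = 21
ES_H = 2; EF_H = 2+14 = 16
ES_I = max(EF_D=15, EF_F=23, EF_G=21, EF_H=16) = 23; EF_I = 23+4 = 27
Expected project duration μ = 27 days. Critical path: B → E → F → I.

Variance along critical path = 4.000 + 4.000 + 0.111 + 5.444 = 13.556; σ = √13.556 = 3.682 days.
Z = (29 − 27) / 3.682 = 0.543
P(T ≤ 29) = Φ(0.543) ≈ 0.707

0.707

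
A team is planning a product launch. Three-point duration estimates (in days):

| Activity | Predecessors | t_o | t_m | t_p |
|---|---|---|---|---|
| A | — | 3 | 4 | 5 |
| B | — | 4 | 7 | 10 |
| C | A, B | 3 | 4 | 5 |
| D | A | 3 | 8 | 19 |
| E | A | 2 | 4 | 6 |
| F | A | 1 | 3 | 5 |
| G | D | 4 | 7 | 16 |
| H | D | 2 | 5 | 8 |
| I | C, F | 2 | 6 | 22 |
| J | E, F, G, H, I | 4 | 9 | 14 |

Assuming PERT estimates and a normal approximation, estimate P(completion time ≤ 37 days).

0.969

te_A = (3 + 4·4 + 5)/6 = 24/6 = 4; σ²_A = ((5−3)/6)² = 0.111
te_B = (4 + 4·7 + 10)/6 = 42/6 = 7; σ²_B = ((10−4)/6)² = 1.000
te_C = (3 + 4·4 + 5)/6 = 24/6 = 4; σ²_C = ((5−3)/6)² = 0.111
te_D = (3 + 4·8 + 19)/6 = 54/6 = 9; σ²_D = ((19−3)/6)² = 7.111
te_E = (2 + 4·4 + 6)/6 = 24/6 = 4; σ²_E = ((6−2)/6)² = 0.444
te_F = (1 + 4·3 + 5)/6 = 18/6 = 3; σ²_F = ((5−1)/6)² = 0.444
te_G = (4 + 4·7 + 16)/6 = 48/6 = 8; σ²_G = ((16−4)/6)² = 4.000
te_H = (2 + 4·5 + 8)/6 = 30/6 = 5; σ²_H = ((8−2)/6)² = 1.000
te_I = (2 + 4·6 + 22)/6 = 48/6 = 8; σ²_I = ((22−2)/6)² = 11.111
te_J = (4 + 4·9 + 14)/6 = 54/6 = 9; σ²_J = ((14−4)/6)² = 2.778

Forward pass:
ES_A = 0; EF_A = 4
ES_B = 0; EF_B = 7
ES_C = max(EF_A=4, EF_B=7) = 7; EF_C = 7+4 = 11
ES_D = 4; EF_D = 4+9 = 13
ES_E = 4; EF_E = 4+4 = 8
ES_F = 4; EF_F = 4+3 = 7
ES_G = 13; EF_G = 13+8 = 21
ES_H = 13; EF_H = 13+5 = 18
ES_I = max(EF_C=11, EF_F=7) = 11; EF_I = 11+8 = 19
ES_J = max(EF_E=8, EF_F=7, EF_G=21, EF_H=18, EF_I=19) = 21; EF_J = 21+9 = 30
Expected project duration μ = 30 days. Critical path: A → D → G → J.

Variance along critical path = 0.111 + 7.111 + 4.000 + 2.778 = 14.000; σ = √14.000 = 3.742 days.
Z = (37 − 30) / 3.742 = 1.871
P(T ≤ 37) = Φ(1.871) ≈ 0.969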